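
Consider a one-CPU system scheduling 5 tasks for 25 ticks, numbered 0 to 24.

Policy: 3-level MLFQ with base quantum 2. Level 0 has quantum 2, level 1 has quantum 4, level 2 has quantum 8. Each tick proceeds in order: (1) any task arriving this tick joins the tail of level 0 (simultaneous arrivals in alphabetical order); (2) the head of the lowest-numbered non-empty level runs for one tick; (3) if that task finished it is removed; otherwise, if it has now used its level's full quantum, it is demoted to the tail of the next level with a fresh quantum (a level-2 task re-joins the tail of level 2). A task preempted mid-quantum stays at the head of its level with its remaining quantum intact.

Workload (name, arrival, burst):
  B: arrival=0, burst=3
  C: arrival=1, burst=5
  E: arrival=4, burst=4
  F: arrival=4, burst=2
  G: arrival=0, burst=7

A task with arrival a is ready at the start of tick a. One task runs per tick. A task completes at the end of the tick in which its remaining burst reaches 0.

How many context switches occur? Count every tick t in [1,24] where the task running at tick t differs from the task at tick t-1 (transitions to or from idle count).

t=0: L0/L1/L2 = BG/-/- → run B
t=1: L0/L1/L2 = BGC/-/- → run B
t=2: L0/L1/L2 = GC/B/- → run G
t=3: L0/L1/L2 = GC/B/- → run G
t=4: L0/L1/L2 = CEF/BG/- → run C
t=5: L0/L1/L2 = CEF/BG/- → run C
t=6: L0/L1/L2 = EF/BGC/- → run E
t=7: L0/L1/L2 = EF/BGC/- → run E
t=8: L0/L1/L2 = F/BGCE/- → run F
t=9: L0/L1/L2 = F/BGCE/- → run F
t=10: L0/L1/L2 = -/BGCE/- → run B
t=11: L0/L1/L2 = -/GCE/- → run G
t=12: L0/L1/L2 = -/GCE/- → run G
t=13: L0/L1/L2 = -/GCE/- → run G
t=14: L0/L1/L2 = -/GCE/- → run G
t=15: L0/L1/L2 = -/CE/G → run C
t=16: L0/L1/L2 = -/CE/G → run C
t=17: L0/L1/L2 = -/CE/G → run C
t=18: L0/L1/L2 = -/E/G → run E
t=19: L0/L1/L2 = -/E/G → run E
t=20: L0/L1/L2 = -/-/G → run G
t=21: (idle)
t=22: (idle)
t=23: (idle)
t=24: (idle)

context switches = 10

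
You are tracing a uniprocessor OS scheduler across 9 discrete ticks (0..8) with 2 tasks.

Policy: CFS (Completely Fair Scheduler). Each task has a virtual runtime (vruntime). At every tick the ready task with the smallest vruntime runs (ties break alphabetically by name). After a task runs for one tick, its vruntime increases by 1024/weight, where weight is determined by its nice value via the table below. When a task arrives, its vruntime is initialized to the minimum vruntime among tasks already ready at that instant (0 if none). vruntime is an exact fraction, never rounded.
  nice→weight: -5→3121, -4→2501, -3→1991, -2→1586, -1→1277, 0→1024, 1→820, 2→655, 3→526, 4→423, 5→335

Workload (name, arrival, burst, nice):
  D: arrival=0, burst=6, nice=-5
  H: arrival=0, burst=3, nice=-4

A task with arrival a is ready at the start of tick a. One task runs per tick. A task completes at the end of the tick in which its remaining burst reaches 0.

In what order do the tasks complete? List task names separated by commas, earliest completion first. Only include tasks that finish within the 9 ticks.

t=0: vr[D=0 H=0] → run D
t=1: vr[D=1024/3121 H=0] → run H
t=2: vr[D=1024/3121 H=1024/2501] → run D
t=3: vr[D=2048/3121 H=1024/2501] → run H
t=4: vr[D=2048/3121 H=2048/2501] → run D
t=5: vr[D=3072/3121 H=2048/2501] → run H
t=6: vr[D=3072/3121] → run D
t=7: vr[D=4096/3121] → run D
t=8: vr[D=5120/3121] → run D

completion order = H, D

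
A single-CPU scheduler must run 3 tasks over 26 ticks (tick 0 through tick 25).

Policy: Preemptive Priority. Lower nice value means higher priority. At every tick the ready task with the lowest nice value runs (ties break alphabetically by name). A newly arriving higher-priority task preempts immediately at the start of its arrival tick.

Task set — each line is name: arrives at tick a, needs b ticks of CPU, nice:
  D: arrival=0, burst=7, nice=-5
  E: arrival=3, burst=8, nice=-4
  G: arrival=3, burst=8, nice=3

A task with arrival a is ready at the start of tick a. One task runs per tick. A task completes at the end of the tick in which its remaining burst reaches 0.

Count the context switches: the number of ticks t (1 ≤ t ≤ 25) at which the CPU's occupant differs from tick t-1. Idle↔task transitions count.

context switches = 3

t=0: ready={D} → run D
t=1: ready={D} → run D
t=2: ready={D} → run D
t=3: ready={D,E,G} → run D
t=4: ready={D,E,G} → run D
t=5: ready={D,E,G} → run D
t=6: ready={D,E,G} → run D
t=7: ready={E,G} → run E
t=8: ready={E,G} → run E
t=9: ready={E,G} → run E
t=10: ready={E,G} → run E
t=11: ready={E,G} → run E
t=12: ready={E,G} → run E
t=13: ready={E,G} → run E
t=14: ready={E,G} → run E
t=15: ready={G} → run G
t=16: ready={G} → run G
t=17: ready={G} → run G
t=18: ready={G} → run G
t=19: ready={G} → run G
t=20: ready={G} → run G
t=21: ready={G} → run G
t=22: ready={G} → run G
t=23: (idle)
t=24: (idle)
t=25: (idle)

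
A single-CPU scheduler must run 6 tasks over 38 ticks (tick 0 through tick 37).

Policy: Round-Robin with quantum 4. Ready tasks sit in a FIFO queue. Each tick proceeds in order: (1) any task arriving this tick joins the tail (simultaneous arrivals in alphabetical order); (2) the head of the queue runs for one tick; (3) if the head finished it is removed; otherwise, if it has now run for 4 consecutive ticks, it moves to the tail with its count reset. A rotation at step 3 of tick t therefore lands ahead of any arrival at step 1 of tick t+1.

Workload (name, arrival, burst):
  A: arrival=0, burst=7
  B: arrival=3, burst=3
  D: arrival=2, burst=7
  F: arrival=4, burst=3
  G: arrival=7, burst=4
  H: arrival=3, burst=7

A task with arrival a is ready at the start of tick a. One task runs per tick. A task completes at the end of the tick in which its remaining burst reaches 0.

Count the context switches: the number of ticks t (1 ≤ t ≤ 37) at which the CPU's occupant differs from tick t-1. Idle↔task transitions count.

t=0: queue=[A] q_used=0 → run A
t=1: queue=[A] q_used=1 → run A
t=2: queue=[A,D] q_used=2 → run A
t=3: queue=[A,D,B,H] q_used=3 → run A
t=4: queue=[D,B,H,A,F] q_used=0 → run D
t=5: queue=[D,B,H,A,F] q_used=1 → run D
t=6: queue=[D,B,H,A,F] q_used=2 → run D
t=7: queue=[D,B,H,A,F,G] q_used=3 → run D
t=8: queue=[B,H,A,F,G,D] q_used=0 → run B
t=9: queue=[B,H,A,F,G,D] q_used=1 → run B
t=10: queue=[B,H,A,F,G,D] q_used=2 → run B
t=11: queue=[H,A,F,G,D] q_used=0 → run H
t=12: queue=[H,A,F,G,D] q_used=1 → run H
t=13: queue=[H,A,F,G,D] q_used=2 → run H
t=14: queue=[H,A,F,G,D] q_used=3 → run H
t=15: queue=[A,F,G,D,H] q_used=0 → run A
t=16: queue=[A,F,G,D,H] q_used=1 → run A
t=17: queue=[A,F,G,D,H] q_used=2 → run A
t=18: queue=[F,G,D,H] q_used=0 → run F
t=19: queue=[F,G,D,H] q_used=1 → run F
t=20: queue=[F,G,D,H] q_used=2 → run F
t=21: queue=[G,D,H] q_used=0 → run G
t=22: queue=[G,D,H] q_used=1 → run G
t=23: queue=[G,D,H] q_used=2 → run G
t=24: queue=[G,D,H] q_used=3 → run G
t=25: queue=[D,H] q_used=0 → run D
t=26: queue=[D,H] q_used=1 → run D
t=27: queue=[D,H] q_used=2 → run D
t=28: queue=[H] q_used=0 → run H
t=29: queue=[H] q_used=1 → run H
t=30: queue=[H] q_used=2 → run H
t=31: (idle)
t=32: (idle)
t=33: (idle)
t=34: (idle)
t=35: (idle)
t=36: (idle)
t=37: (idle)

context switches = 9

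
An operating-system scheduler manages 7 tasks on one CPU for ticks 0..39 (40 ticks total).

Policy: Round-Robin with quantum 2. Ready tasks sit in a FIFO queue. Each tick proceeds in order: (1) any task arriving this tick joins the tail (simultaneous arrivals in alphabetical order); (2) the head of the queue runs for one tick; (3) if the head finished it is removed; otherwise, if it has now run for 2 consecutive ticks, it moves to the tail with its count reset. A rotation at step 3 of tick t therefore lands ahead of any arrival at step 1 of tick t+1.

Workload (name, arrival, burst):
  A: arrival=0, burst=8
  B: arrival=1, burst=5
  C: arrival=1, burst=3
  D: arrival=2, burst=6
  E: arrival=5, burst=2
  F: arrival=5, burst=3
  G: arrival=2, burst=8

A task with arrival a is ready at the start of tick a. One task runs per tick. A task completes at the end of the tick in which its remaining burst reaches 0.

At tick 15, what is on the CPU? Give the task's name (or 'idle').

running at tick 15 = E

t=0: queue=[A] q_used=0 → run A
t=1: queue=[A,B,C] q_used=1 → run A
t=2: queue=[B,C,A,D,G] q_used=0 → run B
t=3: queue=[B,C,A,D,G] q_used=1 → run B
t=4: queue=[C,A,D,G,B] q_used=0 → run C
t=5: queue=[C,A,D,G,B,E,F] q_used=1 → run C
t=6: queue=[A,D,G,B,E,F,C] q_used=0 → run A
t=7: queue=[A,D,G,B,E,F,C] q_used=1 → run A
t=8: queue=[D,G,B,E,F,C,A] q_used=0 → run D
t=9: queue=[D,G,B,E,F,C,A] q_used=1 → run D
t=10: queue=[G,B,E,F,C,A,D] q_used=0 → run G
t=11: queue=[G,B,E,F,C,A,D] q_used=1 → run G
t=12: queue=[B,E,F,C,A,D,G] q_used=0 → run B
t=13: queue=[B,E,F,C,A,D,G] q_used=1 → run B
t=14: queue=[E,F,C,A,D,G,B] q_used=0 → run E
t=15: queue=[E,F,C,A,D,G,B] q_used=1 → run E
t=16: queue=[F,C,A,D,G,B] q_used=0 → run F
t=17: queue=[F,C,A,D,G,B] q_used=1 → run F
t=18: queue=[C,A,D,G,B,F] q_used=0 → run C
t=19: queue=[A,D,G,B,F] q_used=0 → run A
t=20: queue=[A,D,G,B,F] q_used=1 → run A
t=21: queue=[D,G,B,F,A] q_used=0 → run D
t=22: queue=[D,G,B,F,A] q_used=1 → run D
t=23: queue=[G,B,F,A,D] q_used=0 → run G
t=24: queue=[G,B,F,A,D] q_used=1 → run G
t=25: queue=[B,F,A,D,G] q_used=0 → run B
t=26: queue=[F,A,D,G] q_used=0 → run F
t=27: queue=[A,D,G] q_used=0 → run A
t=28: queue=[A,D,G] q_used=1 → run A
t=29: queue=[D,G] q_used=0 → run D
t=30: queue=[D,G] q_used=1 → run D
t=31: queue=[G] q_used=0 → run G
t=32: queue=[G] q_used=1 → run G
t=33: queue=[G] q_used=0 → run G
t=34: queue=[G] q_used=1 → run G
t=35: (idle)
t=36: (idle)
t=37: (idle)
t=38: (idle)
t=39: (idle)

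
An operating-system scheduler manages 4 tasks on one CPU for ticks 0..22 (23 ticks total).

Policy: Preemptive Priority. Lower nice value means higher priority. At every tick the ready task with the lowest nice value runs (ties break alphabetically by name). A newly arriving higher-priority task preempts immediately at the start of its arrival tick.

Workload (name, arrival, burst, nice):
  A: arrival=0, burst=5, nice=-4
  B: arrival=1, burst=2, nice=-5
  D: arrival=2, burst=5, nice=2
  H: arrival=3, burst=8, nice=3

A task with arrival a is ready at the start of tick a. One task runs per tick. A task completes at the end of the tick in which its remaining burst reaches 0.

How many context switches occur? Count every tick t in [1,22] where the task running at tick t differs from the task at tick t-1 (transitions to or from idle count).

t=0: ready={A} → run A
t=1: ready={A,B} → run B
t=2: ready={A,B,D} → run B
t=3: ready={A,D,H} → run A
t=4: ready={A,D,H} → run A
t=5: ready={A,D,H} → run A
t=6: ready={A,D,H} → run A
t=7: ready={D,H} → run D
t=8: ready={D,H} → run D
t=9: ready={D,H} → run D
t=10: ready={D,H} → run D
t=11: ready={D,H} → run D
t=12: ready={H} → run H
t=13: ready={H} → run H
t=14: ready={H} → run H
t=15: ready={H} → run H
t=16: ready={H} → run H
t=17: ready={H} → run H
t=18: ready={H} → run H
t=19: ready={H} → run H
t=20: (idle)
t=21: (idle)
t=22: (idle)

context switches = 5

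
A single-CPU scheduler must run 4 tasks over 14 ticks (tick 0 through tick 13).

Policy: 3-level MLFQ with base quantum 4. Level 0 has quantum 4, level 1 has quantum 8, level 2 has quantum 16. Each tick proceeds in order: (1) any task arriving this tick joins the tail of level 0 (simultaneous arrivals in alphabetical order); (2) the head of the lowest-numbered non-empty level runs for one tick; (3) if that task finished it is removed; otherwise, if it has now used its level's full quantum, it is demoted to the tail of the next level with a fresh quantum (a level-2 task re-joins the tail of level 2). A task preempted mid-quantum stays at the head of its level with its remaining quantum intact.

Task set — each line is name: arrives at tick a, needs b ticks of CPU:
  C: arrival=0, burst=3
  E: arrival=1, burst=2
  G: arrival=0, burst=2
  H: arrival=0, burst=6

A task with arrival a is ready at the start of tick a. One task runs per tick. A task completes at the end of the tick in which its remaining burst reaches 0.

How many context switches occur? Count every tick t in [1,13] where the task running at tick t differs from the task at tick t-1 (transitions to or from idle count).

t=0: L0/L1/L2 = CGH/-/- → run C
t=1: L0/L1/L2 = CGHE/-/- → run C
t=2: L0/L1/L2 = CGHE/-/- → run C
t=3: L0/L1/L2 = GHE/-/- → run G
t=4: L0/L1/L2 = GHE/-/- → run G
t=5: L0/L1/L2 = HE/-/- → run H
t=6: L0/L1/L2 = HE/-/- → run H
t=7: L0/L1/L2 = HE/-/- → run H
t=8: L0/L1/L2 = HE/-/- → run H
t=9: L0/L1/L2 = E/H/- → run E
t=10: L0/L1/L2 = E/H/- → run E
t=11: L0/L1/L2 = -/H/- → run H
t=12: L0/L1/L2 = -/H/- → run H
t=13: (idle)

context switches = 5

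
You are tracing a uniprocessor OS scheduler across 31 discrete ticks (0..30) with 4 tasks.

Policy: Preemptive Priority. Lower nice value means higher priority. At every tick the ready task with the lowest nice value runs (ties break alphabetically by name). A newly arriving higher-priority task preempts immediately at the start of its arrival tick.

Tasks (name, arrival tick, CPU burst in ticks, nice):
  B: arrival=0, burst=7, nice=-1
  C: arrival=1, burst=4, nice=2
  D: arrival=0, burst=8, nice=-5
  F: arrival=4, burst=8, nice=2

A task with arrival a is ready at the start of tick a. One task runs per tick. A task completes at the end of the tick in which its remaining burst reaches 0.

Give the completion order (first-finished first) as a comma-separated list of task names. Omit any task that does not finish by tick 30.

completion order = D, B, C, F

t=0: ready={B,D} → run D
t=1: ready={B,C,D} → run D
t=2: ready={B,C,D} → run D
t=3: ready={B,C,D} → run D
t=4: ready={B,C,D,F} → run D
t=5: ready={B,C,D,F} → run D
t=6: ready={B,C,D,F} → run D
t=7: ready={B,C,D,F} → run D
t=8: ready={B,C,F} → run B
t=9: ready={B,C,F} → run B
t=10: ready={B,C,F} → run B
t=11: ready={B,C,F} → run B
t=12: ready={B,C,F} → run B
t=13: ready={B,C,F} → run B
t=14: ready={B,C,F} → run B
t=15: ready={C,F} → run C
t=16: ready={C,F} → run C
t=17: ready={C,F} → run C
t=18: ready={C,F} → run C
t=19: ready={F} → run F
t=20: ready={F} → run F
t=21: ready={F} → run F
t=22: ready={F} → run F
t=23: ready={F} → run F
t=24: ready={F} → run F
t=25: ready={F} → run F
t=26: ready={F} → run F
t=27: (idle)
t=28: (idle)
t=29: (idle)
t=30: (idle)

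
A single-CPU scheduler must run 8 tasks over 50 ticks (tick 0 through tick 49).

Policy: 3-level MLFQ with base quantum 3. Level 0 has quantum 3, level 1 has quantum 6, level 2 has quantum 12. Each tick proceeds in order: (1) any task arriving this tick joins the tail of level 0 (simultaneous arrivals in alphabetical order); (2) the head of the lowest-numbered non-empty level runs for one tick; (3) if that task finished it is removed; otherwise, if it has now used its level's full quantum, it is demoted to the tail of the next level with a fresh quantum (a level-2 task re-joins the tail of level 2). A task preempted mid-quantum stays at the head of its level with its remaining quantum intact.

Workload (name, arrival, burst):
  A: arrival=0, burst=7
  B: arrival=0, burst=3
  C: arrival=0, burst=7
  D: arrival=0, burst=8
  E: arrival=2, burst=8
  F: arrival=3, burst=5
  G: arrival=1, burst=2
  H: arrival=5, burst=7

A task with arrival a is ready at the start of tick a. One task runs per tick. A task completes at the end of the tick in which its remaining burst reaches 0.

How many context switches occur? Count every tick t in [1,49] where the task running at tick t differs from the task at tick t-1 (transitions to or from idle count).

t=0: L0/L1/L2 = ABCD/-/- → run A
t=1: L0/L1/L2 = ABCDG/-/- → run A
t=2: L0/L1/L2 = ABCDGE/-/- → run A
t=3: L0/L1/L2 = BCDGEF/A/- → run B
t=4: L0/L1/L2 = BCDGEF/A/- → run B
t=5: L0/L1/L2 = BCDGEFH/A/- → run B
t=6: L0/L1/L2 = CDGEFH/A/- → run C
t=7: L0/L1/L2 = CDGEFH/A/- → run C
t=8: L0/L1/L2 = CDGEFH/A/- → run C
t=9: L0/L1/L2 = DGEFH/AC/- → run D
t=10: L0/L1/L2 = DGEFH/AC/- → run D
t=11: L0/L1/L2 = DGEFH/AC/- → run D
t=12: L0/L1/L2 = GEFH/ACD/- → run G
t=13: L0/L1/L2 = GEFH/ACD/- → run G
t=14: L0/L1/L2 = EFH/ACD/- → run E
t=15: L0/L1/L2 = EFH/ACD/- → run E
t=16: L0/L1/L2 = EFH/ACD/- → run E
t=17: L0/L1/L2 = FH/ACDE/- → run F
t=18: L0/L1/L2 = FH/ACDE/- → run F
t=19: L0/L1/L2 = FH/ACDE/- → run F
t=20: L0/L1/L2 = H/ACDEF/- → run H
t=21: L0/L1/L2 = H/ACDEF/- → run H
t=22: L0/L1/L2 = H/ACDEF/- → run H
t=23: L0/L1/L2 = -/ACDEFH/- → run A
t=24: L0/L1/L2 = -/ACDEFH/- → run A
t=25: L0/L1/L2 = -/ACDEFH/- → run A
t=26: L0/L1/L2 = -/ACDEFH/- → run A
t=27: L0/L1/L2 = -/CDEFH/- → run C
t=28: L0/L1/L2 = -/CDEFH/- → run C
t=29: L0/L1/L2 = -/CDEFH/- → run C
t=30: L0/L1/L2 = -/CDEFH/- → run C
t=31: L0/L1/L2 = -/DEFH/- → run D
t=32: L0/L1/L2 = -/DEFH/- → run D
t=33: L0/L1/L2 = -/DEFH/- → run D
t=34: L0/L1/L2 = -/DEFH/- → run D
t=35: L0/L1/L2 = -/DEFH/- → run D
t=36: L0/L1/L2 = -/EFH/- → run E
t=37: L0/L1/L2 = -/EFH/- → run E
t=38: L0/L1/L2 = -/EFH/- → run E
t=39: L0/L1/L2 = -/EFH/- → run E
t=40: L0/L1/L2 = -/EFH/- → run E
t=41: L0/L1/L2 = -/FH/- → run F
t=42: L0/L1/L2 = -/FH/- → run F
t=43: L0/L1/L2 = -/H/- → run H
t=44: L0/L1/L2 = -/H/- → run H
t=45: L0/L1/L2 = -/H/- → run H
t=46: L0/L1/L2 = -/H/- → run H
t=47: (idle)
t=48: (idle)
t=49: (idle)

context switches = 14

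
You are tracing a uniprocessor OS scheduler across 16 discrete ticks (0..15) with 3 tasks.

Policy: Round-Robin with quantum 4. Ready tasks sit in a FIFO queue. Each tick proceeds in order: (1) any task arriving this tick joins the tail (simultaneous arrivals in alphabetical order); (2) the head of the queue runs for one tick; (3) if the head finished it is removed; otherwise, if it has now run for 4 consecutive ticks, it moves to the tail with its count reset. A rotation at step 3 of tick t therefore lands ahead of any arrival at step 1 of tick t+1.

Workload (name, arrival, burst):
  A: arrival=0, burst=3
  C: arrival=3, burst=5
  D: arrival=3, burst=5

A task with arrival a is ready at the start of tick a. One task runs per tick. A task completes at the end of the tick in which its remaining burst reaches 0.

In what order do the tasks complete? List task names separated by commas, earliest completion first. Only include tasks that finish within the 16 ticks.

t=0: queue=[A] q_used=0 → run A
t=1: queue=[A] q_used=1 → run A
t=2: queue=[A] q_used=2 → run A
t=3: queue=[C,D] q_used=0 → run C
t=4: queue=[C,D] q_used=1 → run C
t=5: queue=[C,D] q_used=2 → run C
t=6: queue=[C,D] q_used=3 → run C
t=7: queue=[D,C] q_used=0 → run D
t=8: queue=[D,C] q_used=1 → run D
t=9: queue=[D,C] q_used=2 → run D
t=10: queue=[D,C] q_used=3 → run D
t=11: queue=[C,D] q_used=0 → run C
t=12: queue=[D] q_used=0 → run D
t=13: (idle)
t=14: (idle)
t=15: (idle)

completion order = A, C, D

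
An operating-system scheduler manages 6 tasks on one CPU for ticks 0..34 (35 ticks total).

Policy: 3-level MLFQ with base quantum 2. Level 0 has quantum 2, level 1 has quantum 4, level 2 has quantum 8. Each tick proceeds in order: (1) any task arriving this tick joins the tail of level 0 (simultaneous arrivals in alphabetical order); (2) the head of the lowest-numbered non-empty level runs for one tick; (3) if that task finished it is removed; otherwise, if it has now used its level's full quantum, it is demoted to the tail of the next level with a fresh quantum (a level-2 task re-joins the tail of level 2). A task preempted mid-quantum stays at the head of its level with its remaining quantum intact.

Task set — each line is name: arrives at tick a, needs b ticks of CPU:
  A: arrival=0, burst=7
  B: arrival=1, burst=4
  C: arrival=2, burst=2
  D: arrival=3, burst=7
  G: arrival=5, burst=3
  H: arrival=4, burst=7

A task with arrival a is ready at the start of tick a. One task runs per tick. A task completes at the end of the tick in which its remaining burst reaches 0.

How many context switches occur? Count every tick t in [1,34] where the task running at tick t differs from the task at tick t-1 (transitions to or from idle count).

t=0: L0/L1/L2 = A/-/- → run A
t=1: L0/L1/L2 = AB/-/- → run A
t=2: L0/L1/L2 = BC/A/- → run B
t=3: L0/L1/L2 = BCD/A/- → run B
t=4: L0/L1/L2 = CDH/AB/- → run C
t=5: L0/L1/L2 = CDHG/AB/- → run C
t=6: L0/L1/L2 = DHG/AB/- → run D
t=7: L0/L1/L2 = DHG/AB/- → run D
t=8: L0/L1/L2 = HG/ABD/- → run H
t=9: L0/L1/L2 = HG/ABD/- → run H
t=10: L0/L1/L2 = G/ABDH/- → run G
t=11: L0/L1/L2 = G/ABDH/- → run G
t=12: L0/L1/L2 = -/ABDHG/- → run A
t=13: L0/L1/L2 = -/ABDHG/- → run A
t=14: L0/L1/L2 = -/ABDHG/- → run A
t=15: L0/L1/L2 = -/ABDHG/- → run A
t=16: L0/L1/L2 = -/BDHG/A → run B
t=17: L0/L1/L2 = -/BDHG/A → run B
t=18: L0/L1/L2 = -/DHG/A → run D
t=19: L0/L1/L2 = -/DHG/A → run D
t=20: L0/L1/L2 = -/DHG/A → run D
t=21: L0/L1/L2 = -/DHG/A → run D
t=22: L0/L1/L2 = -/HG/AD → run H
t=23: L0/L1/L2 = -/HG/AD → run H
t=24: L0/L1/L2 = -/HG/AD → run H
t=25: L0/L1/L2 = -/HG/AD → run H
t=26: L0/L1/L2 = -/G/ADH → run G
t=27: L0/L1/L2 = -/-/ADH → run A
t=28: L0/L1/L2 = -/-/DH → run D
t=29: L0/L1/L2 = -/-/H → run H
t=30: (idle)
t=31: (idle)
t=32: (idle)
t=33: (idle)
t=34: (idle)

context switches = 14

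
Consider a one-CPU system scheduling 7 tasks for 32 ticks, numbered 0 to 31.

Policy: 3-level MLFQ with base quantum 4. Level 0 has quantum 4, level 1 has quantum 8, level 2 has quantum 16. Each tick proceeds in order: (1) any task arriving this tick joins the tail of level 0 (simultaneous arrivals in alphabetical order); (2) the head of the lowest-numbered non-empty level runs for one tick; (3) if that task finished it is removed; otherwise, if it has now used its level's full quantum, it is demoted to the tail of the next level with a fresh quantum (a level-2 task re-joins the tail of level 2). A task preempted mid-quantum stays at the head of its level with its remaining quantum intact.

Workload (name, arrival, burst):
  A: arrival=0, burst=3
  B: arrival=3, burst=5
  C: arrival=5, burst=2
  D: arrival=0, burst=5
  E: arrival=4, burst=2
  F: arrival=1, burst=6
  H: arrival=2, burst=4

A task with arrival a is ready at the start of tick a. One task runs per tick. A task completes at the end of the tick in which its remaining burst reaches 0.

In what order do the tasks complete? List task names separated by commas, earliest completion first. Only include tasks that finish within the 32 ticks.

t=0: L0/L1/L2 = AD/-/- → run A
t=1: L0/L1/L2 = ADF/-/- → run A
t=2: L0/L1/L2 = ADFH/-/- → run A
t=3: L0/L1/L2 = DFHB/-/- → run D
t=4: L0/L1/L2 = DFHBE/-/- → run D
t=5: L0/L1/L2 = DFHBEC/-/- → run D
t=6: L0/L1/L2 = DFHBEC/-/- → run D
t=7: L0/L1/L2 = FHBEC/D/- → run F
t=8: L0/L1/L2 = FHBEC/D/- → run F
t=9: L0/L1/L2 = FHBEC/D/- → run F
t=10: L0/L1/L2 = FHBEC/D/- → run F
t=11: L0/L1/L2 = HBEC/DF/- → run H
t=12: L0/L1/L2 = HBEC/DF/- → run H
t=13: L0/L1/L2 = HBEC/DF/- → run H
t=14: L0/L1/L2 = HBEC/DF/- → run H
t=15: L0/L1/L2 = BEC/DF/- → run B
t=16: L0/L1/L2 = BEC/DF/- → run B
t=17: L0/L1/L2 = BEC/DF/- → run B
t=18: L0/L1/L2 = BEC/DF/- → run B
t=19: L0/L1/L2 = EC/DFB/- → run E
t=20: L0/L1/L2 = EC/DFB/- → run E
t=21: L0/L1/L2 = C/DFB/- → run C
t=22: L0/L1/L2 = C/DFB/- → run C
t=23: L0/L1/L2 = -/DFB/- → run D
t=24: L0/L1/L2 = -/FB/- → run F
t=25: L0/L1/L2 = -/FB/- → run F
t=26: L0/L1/L2 = -/B/- → run B
t=27: (idle)
t=28: (idle)
t=29: (idle)
t=30: (idle)
t=31: (idle)

completion order = A, H, E, C, D, F, B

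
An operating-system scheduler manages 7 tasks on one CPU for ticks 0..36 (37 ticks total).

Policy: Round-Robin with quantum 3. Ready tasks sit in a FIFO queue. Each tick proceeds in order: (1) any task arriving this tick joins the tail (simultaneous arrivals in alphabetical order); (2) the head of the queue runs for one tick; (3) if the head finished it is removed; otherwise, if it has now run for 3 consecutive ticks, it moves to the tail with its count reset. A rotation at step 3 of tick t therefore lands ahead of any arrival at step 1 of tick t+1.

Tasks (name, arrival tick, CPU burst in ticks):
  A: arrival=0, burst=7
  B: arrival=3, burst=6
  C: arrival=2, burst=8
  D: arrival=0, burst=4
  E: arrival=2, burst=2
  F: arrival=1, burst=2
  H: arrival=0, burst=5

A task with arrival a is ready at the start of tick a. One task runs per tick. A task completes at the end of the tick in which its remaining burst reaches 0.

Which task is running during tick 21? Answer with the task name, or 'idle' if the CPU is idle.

t=0: queue=[A,D,H] q_used=0 → run A
t=1: queue=[A,D,H,F] q_used=1 → run A
t=2: queue=[A,D,H,F,C,E] q_used=2 → run A
t=3: queue=[D,H,F,C,E,A,B] q_used=0 → run D
t=4: queue=[D,H,F,C,E,A,B] q_used=1 → run D
t=5: queue=[D,H,F,C,E,A,B] q_used=2 → run D
t=6: queue=[H,F,C,E,A,B,D] q_used=0 → run H
t=7: queue=[H,F,C,E,A,B,D] q_used=1 → run H
t=8: queue=[H,F,C,E,A,B,D] q_used=2 → run H
t=9: queue=[F,C,E,A,B,D,H] q_used=0 → run F
t=10: queue=[F,C,E,A,B,D,H] q_used=1 → run F
t=11: queue=[C,E,A,B,D,H] q_used=0 → run C
t=12: queue=[C,E,A,B,D,H] q_used=1 → run C
t=13: queue=[C,E,A,B,D,H] q_used=2 → run C
t=14: queue=[E,A,B,D,H,C] q_used=0 → run E
t=15: queue=[E,A,B,D,H,C] q_used=1 → run E
t=16: queue=[A,B,D,H,C] q_used=0 → run A
t=17: queue=[A,B,D,H,C] q_used=1 → run A
t=18: queue=[A,B,D,H,C] q_used=2 → run A
t=19: queue=[B,D,H,C,A] q_used=0 → run B
t=20: queue=[B,D,H,C,A] q_used=1 → run B
t=21: queue=[B,D,H,C,A] q_used=2 → run B
t=22: queue=[D,H,C,A,B] q_used=0 → run D
t=23: queue=[H,C,A,B] q_used=0 → run H
t=24: queue=[H,C,A,B] q_used=1 → run H
t=25: queue=[C,A,B] q_used=0 → run C
t=26: queue=[C,A,B] q_used=1 → run C
t=27: queue=[C,A,B] q_used=2 → run C
t=28: queue=[A,B,C] q_used=0 → run A
t=29: queue=[B,C] q_used=0 → run B
t=30: queue=[B,C] q_used=1 → run B
t=31: queue=[B,C] q_used=2 → run B
t=32: queue=[C] q_used=0 → run C
t=33: queue=[C] q_used=1 → run C
t=34: (idle)
t=35: (idle)
t=36: (idle)

running at tick 21 = B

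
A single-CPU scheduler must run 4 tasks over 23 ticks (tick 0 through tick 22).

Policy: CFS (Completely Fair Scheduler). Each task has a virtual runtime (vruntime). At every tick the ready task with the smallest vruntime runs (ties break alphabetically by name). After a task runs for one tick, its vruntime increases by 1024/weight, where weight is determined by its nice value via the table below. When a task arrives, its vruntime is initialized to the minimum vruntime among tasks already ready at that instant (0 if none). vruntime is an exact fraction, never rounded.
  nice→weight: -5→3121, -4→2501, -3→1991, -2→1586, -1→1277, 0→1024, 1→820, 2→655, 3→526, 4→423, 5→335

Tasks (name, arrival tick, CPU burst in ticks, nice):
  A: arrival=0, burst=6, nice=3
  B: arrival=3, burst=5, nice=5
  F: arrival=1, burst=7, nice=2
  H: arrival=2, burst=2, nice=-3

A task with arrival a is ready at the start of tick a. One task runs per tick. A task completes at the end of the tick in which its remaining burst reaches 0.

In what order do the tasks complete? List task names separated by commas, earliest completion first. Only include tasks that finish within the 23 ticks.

completion order = H, A, F, B

t=0: vr[A=0] → run A
t=1: vr[A=512/263 F=512/263] → run A
t=2: vr[A=1024/263 F=512/263 H=512/263] → run F
t=3: vr[A=1024/263 B=512/263 F=604672/172265 H=512/263] → run B
t=4: vr[A=1024/263 B=440832/88105 F=604672/172265 H=512/263] → run H
t=5: vr[A=1024/263 B=440832/88105 F=604672/172265 H=1288704/523633] → run H
t=6: vr[A=1024/263 B=440832/88105 F=604672/172265] → run F
t=7: vr[A=1024/263 B=440832/88105 F=873984/172265] → run A
t=8: vr[A=1536/263 B=440832/88105 F=873984/172265] → run B
t=9: vr[A=1536/263 B=710144/88105 F=873984/172265] → run F
t=10: vr[A=1536/263 B=710144/88105 F=1143296/172265] → run A
t=11: vr[A=2048/263 B=710144/88105 F=1143296/172265] → run F
t=12: vr[A=2048/263 B=710144/88105 F=1412608/172265] → run A
t=13: vr[A=2560/263 B=710144/88105 F=1412608/172265] → run B
t=14: vr[A=2560/263 B=979456/88105 F=1412608/172265] → run F
t=15: vr[A=2560/263 B=979456/88105 F=336384/34453] → run A
t=16: vr[B=979456/88105 F=336384/34453] → run F
t=17: vr[B=979456/88105 F=1951232/172265] → run B
t=18: vr[B=1248768/88105 F=1951232/172265] → run F
t=19: vr[B=1248768/88105] → run B
t=20: (idle)
t=21: (idle)
t=22: (idle)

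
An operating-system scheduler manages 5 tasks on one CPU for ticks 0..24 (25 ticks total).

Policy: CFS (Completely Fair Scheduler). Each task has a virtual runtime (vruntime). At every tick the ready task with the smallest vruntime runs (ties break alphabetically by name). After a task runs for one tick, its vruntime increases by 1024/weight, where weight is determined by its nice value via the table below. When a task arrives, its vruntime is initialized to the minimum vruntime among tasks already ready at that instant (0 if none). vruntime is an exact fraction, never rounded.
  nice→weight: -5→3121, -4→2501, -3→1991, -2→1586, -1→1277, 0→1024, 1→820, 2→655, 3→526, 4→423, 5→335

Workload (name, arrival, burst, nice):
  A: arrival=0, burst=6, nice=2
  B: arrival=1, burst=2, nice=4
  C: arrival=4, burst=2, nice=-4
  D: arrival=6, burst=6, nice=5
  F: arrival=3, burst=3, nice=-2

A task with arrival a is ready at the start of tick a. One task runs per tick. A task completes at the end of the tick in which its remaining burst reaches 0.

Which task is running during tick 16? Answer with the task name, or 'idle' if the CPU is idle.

running at tick 16 = D

t=0: vr[A=0] → run A
t=1: vr[A=1024/655 B=1024/655] → run A
t=2: vr[A=2048/655 B=1024/655] → run B
t=3: vr[A=2048/655 B=1103872/277065 F=2048/655] → run A
t=4: vr[A=3072/655 B=1103872/277065 C=2048/655 F=2048/655] → run C
t=5: vr[A=3072/655 B=1103872/277065 C=5792768/1638155 F=2048/655] → run F
t=6: vr[A=3072/655 B=1103872/277065 C=5792768/1638155 D=5792768/1638155 F=1959424/519415] → run C
t=7: vr[A=3072/655 B=1103872/277065 D=5792768/1638155 F=1959424/519415] → run D
t=8: vr[A=3072/655 B=1103872/277065 D=144721920/21951277 F=1959424/519415] → run F
t=9: vr[A=3072/655 B=1103872/277065 D=144721920/21951277 F=2294784/519415] → run B
t=10: vr[A=3072/655 D=144721920/21951277 F=2294784/519415] → run F
t=11: vr[A=3072/655 D=144721920/21951277] → run A
t=12: vr[A=4096/655 D=144721920/21951277] → run A
t=13: vr[A=1024/131 D=144721920/21951277] → run D
t=14: vr[A=1024/131 D=1059103744/109756385] → run A
t=15: vr[D=1059103744/109756385] → run D
t=16: vr[D=1394597888/109756385] → run D
t=17: vr[D=1730092032/109756385] → run D
t=18: vr[D=2065586176/109756385] → run D
t=19: (idle)
t=20: (idle)
t=21: (idle)
t=22: (idle)
t=23: (idle)
t=24: (idle)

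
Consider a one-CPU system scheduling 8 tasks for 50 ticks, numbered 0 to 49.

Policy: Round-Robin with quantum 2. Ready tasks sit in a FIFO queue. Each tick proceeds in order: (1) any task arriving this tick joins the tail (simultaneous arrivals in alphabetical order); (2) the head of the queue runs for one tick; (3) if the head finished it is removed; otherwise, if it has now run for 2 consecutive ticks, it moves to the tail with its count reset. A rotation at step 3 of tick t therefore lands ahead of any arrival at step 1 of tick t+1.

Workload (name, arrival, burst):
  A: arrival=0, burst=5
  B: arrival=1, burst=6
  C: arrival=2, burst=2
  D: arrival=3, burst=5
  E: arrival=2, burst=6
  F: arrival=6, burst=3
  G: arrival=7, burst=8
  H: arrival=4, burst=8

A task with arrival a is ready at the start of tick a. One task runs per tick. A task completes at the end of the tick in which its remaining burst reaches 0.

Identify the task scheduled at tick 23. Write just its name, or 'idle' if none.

t=0: queue=[A] q_used=0 → run A
t=1: queue=[A,B] q_used=1 → run A
t=2: queue=[B,A,C,E] q_used=0 → run B
t=3: queue=[B,A,C,E,D] q_used=1 → run B
t=4: queue=[A,C,E,D,B,H] q_used=0 → run A
t=5: queue=[A,C,E,D,B,H] q_used=1 → run A
t=6: queue=[C,E,D,B,H,A,F] q_used=0 → run C
t=7: queue=[C,E,D,B,H,A,F,G] q_used=1 → run C
t=8: queue=[E,D,B,H,A,F,G] q_used=0 → run E
t=9: queue=[E,D,B,H,A,F,G] q_used=1 → run E
t=10: queue=[D,B,H,A,F,G,E] q_used=0 → run D
t=11: queue=[D,B,H,A,F,G,E] q_used=1 → run D
t=12: queue=[B,H,A,F,G,E,D] q_used=0 → run B
t=13: queue=[B,H,A,F,G,E,D] q_used=1 → run B
t=14: queue=[H,A,F,G,E,D,B] q_used=0 → run H
t=15: queue=[H,A,F,G,E,D,B] q_used=1 → run H
t=16: queue=[A,F,G,E,D,B,H] q_used=0 → run A
t=17: queue=[F,G,E,D,B,H] q_used=0 → run F
t=18: queue=[F,G,E,D,B,H] q_used=1 → run F
t=19: queue=[G,E,D,B,H,F] q_used=0 → run G
t=20: queue=[G,E,D,B,H,F] q_used=1 → run G
t=21: queue=[E,D,B,H,F,G] q_used=0 → run E
t=22: queue=[E,D,B,H,F,G] q_used=1 → run E
t=23: queue=[D,B,H,F,G,E] q_used=0 → run D
t=24: queue=[D,B,H,F,G,E] q_used=1 → run D
t=25: queue=[B,H,F,G,E,D] q_used=0 → run B
t=26: queue=[B,H,F,G,E,D] q_used=1 → run B
t=27: queue=[H,F,G,E,D] q_used=0 → run H
t=28: queue=[H,F,G,E,D] q_used=1 → run H
t=29: queue=[F,G,E,D,H] q_used=0 → run F
t=30: queue=[G,E,D,H] q_used=0 → run G
t=31: queue=[G,E,D,H] q_used=1 → run G
t=32: queue=[E,D,H,G] q_used=0 → run E
t=33: queue=[E,D,H,G] q_used=1 → run E
t=34: queue=[D,H,G] q_used=0 → run D
t=35: queue=[H,G] q_used=0 → run H
t=36: queue=[H,G] q_used=1 → run H
t=37: queue=[G,H] q_used=0 → run G
t=38: queue=[G,H] q_used=1 → run G
t=39: queue=[H,G] q_used=0 → run H
t=40: queue=[H,G] q_used=1 → run H
t=41: queue=[G] q_used=0 → run G
t=42: queue=[G] q_used=1 → run G
t=43: (idle)
t=44: (idle)
t=45: (idle)
t=46: (idle)
t=47: (idle)
t=48: (idle)
t=49: (idle)

running at tick 23 = D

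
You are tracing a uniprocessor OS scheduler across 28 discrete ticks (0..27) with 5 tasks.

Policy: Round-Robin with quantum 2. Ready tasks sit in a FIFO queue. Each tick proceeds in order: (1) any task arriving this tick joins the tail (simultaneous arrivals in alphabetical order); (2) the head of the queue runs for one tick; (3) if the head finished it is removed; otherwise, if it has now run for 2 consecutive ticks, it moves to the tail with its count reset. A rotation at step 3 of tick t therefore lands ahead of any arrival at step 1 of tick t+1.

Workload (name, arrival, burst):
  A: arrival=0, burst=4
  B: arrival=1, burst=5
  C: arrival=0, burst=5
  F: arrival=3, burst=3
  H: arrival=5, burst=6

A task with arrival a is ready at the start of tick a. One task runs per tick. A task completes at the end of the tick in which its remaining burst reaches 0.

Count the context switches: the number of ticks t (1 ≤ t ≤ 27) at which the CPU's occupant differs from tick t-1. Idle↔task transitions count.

context switches = 13

t=0: queue=[A,C] q_used=0 → run A
t=1: queue=[A,C,B] q_used=1 → run A
t=2: queue=[C,B,A] q_used=0 → run C
t=3: queue=[C,B,A,F] q_used=1 → run C
t=4: queue=[B,A,F,C] q_used=0 → run B
t=5: queue=[B,A,F,C,H] q_used=1 → run B
t=6: queue=[A,F,C,H,B] q_used=0 → run A
t=7: queue=[A,F,C,H,B] q_used=1 → run A
t=8: queue=[F,C,H,B] q_used=0 → run F
t=9: queue=[F,C,H,B] q_used=1 → run F
t=10: queue=[C,H,B,F] q_used=0 → run C
t=11: queue=[C,H,B,F] q_used=1 → run C
t=12: queue=[H,B,F,C] q_used=0 → run H
t=13: queue=[H,B,F,C] q_used=1 → run H
t=14: queue=[B,F,C,H] q_used=0 → run B
t=15: queue=[B,F,C,H] q_used=1 → run B
t=16: queue=[F,C,H,B] q_used=0 → run F
t=17: queue=[C,H,B] q_used=0 → run C
t=18: queue=[H,B] q_used=0 → run H
t=19: queue=[H,B] q_used=1 → run H
t=20: queue=[B,H] q_used=0 → run B
t=21: queue=[H] q_used=0 → run H
t=22: queue=[H] q_used=1 → run H
t=23: (idle)
t=24: (idle)
t=25: (idle)
t=26: (idle)
t=27: (idle)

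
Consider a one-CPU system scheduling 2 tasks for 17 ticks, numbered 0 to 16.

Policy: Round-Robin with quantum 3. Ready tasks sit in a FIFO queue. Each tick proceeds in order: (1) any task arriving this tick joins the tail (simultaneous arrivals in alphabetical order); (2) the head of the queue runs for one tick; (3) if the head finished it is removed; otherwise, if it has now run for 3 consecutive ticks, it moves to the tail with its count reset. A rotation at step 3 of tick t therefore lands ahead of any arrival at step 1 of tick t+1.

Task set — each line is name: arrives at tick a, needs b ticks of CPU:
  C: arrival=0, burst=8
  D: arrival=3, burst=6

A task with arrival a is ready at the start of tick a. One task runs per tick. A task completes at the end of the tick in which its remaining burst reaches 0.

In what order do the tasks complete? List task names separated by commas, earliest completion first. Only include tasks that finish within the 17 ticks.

completion order = C, D

t=0: queue=[C] q_used=0 → run C
t=1: queue=[C] q_used=1 → run C
t=2: queue=[C] q_used=2 → run C
t=3: queue=[C,D] q_used=0 → run C
t=4: queue=[C,D] q_used=1 → run C
t=5: queue=[C,D] q_used=2 → run C
t=6: queue=[D,C] q_used=0 → run D
t=7: queue=[D,C] q_used=1 → run D
t=8: queue=[D,C] q_used=2 → run D
t=9: queue=[C,D] q_used=0 → run C
t=10: queue=[C,D] q_used=1 → run C
t=11: queue=[D] q_used=0 → run D
t=12: queue=[D] q_used=1 → run D
t=13: queue=[D] q_used=2 → run D
t=14: (idle)
t=15: (idle)
t=16: (idle)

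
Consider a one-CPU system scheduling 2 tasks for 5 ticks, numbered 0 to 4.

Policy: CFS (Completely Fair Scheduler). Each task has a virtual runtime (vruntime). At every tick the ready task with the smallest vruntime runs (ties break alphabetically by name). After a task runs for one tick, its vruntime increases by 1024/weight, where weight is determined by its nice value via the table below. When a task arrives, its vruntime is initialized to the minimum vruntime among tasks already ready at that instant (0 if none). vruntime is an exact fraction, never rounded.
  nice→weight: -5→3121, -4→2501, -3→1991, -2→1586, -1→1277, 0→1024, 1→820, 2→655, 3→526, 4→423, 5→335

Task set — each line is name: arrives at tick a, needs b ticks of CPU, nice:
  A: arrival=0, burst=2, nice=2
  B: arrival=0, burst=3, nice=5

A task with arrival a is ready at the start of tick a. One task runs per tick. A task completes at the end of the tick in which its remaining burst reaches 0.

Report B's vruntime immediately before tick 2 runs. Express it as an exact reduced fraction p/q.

vruntime(B, start of tick 2) = 1024/335

t=0: vr[A=0 B=0] → run A
t=1: vr[A=1024/655 B=0] → run B
t=2: vr[A=1024/655 B=1024/335] → run A
t=3: vr[B=1024/335] → run B
t=4: vr[B=2048/335] → run B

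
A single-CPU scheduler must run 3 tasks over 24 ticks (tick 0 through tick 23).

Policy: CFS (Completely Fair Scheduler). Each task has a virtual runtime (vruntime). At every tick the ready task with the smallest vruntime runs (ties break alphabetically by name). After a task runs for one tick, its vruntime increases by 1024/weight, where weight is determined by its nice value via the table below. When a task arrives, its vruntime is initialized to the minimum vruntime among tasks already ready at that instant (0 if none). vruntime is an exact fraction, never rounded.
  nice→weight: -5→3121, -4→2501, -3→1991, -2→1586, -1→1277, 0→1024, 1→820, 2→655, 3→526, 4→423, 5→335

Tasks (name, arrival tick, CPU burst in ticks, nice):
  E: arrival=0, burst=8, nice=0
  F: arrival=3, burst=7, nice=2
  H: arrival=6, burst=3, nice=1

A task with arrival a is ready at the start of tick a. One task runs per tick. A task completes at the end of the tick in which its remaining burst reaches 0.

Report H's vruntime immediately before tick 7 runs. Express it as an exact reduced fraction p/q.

vruntime(H, start of tick 7) = 2989/655

t=0: vr[E=0] → run E
t=1: vr[E=1] → run E
t=2: vr[E=2] → run E
t=3: vr[E=3 F=3] → run E
t=4: vr[E=4 F=3] → run F
t=5: vr[E=4 F=2989/655] → run E
t=6: vr[E=5 F=2989/655 H=2989/655] → run F
t=7: vr[E=5 F=4013/655 H=2989/655] → run H
t=8: vr[E=5 F=4013/655 H=31217/5371] → run E
t=9: vr[E=6 F=4013/655 H=31217/5371] → run H
t=10: vr[E=6 F=4013/655 H=189621/26855] → run E
t=11: vr[E=7 F=4013/655 H=189621/26855] → run F
t=12: vr[E=7 F=5037/655 H=189621/26855] → run E
t=13: vr[F=5037/655 H=189621/26855] → run H
t=14: vr[F=5037/655] → run F
t=15: vr[F=6061/655] → run F
t=16: vr[F=1417/131] → run F
t=17: vr[F=8109/655] → run F
t=18: (idle)
t=19: (idle)
t=20: (idle)
t=21: (idle)
t=22: (idle)
t=23: (idle)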